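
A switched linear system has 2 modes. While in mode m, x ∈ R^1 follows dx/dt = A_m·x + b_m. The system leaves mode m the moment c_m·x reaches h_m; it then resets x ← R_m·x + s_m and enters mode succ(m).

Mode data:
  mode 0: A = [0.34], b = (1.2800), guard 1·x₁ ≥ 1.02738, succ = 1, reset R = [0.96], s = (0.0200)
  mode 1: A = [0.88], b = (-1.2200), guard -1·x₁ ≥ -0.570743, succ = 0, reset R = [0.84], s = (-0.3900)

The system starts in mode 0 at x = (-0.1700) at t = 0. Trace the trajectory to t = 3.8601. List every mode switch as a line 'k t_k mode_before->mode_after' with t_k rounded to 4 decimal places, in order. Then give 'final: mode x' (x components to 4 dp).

1 0.8456 0->1
2 1.7133 1->0
3 2.3539 0->1
4 3.2216 1->0
final: 0 1.0238

Mode 0: guard c·x = 1.0274 hit at Δt = 0.8456 (t = 0.8456), x⁻ = (1.0274) → reset → x⁺ = (1.0063), jump to mode 1
Mode 1: guard c·x = -0.5707 hit at Δt = 0.8677 (t = 1.7133), x⁻ = (0.5707) → reset → x⁺ = (0.0894), jump to mode 0
Mode 0: guard c·x = 1.0274 hit at Δt = 0.6406 (t = 2.3539), x⁻ = (1.0274) → reset → x⁺ = (1.0063), jump to mode 1
Mode 1: guard c·x = -0.5707 hit at Δt = 0.8677 (t = 3.2216), x⁻ = (0.5707) → reset → x⁺ = (0.0894), jump to mode 0
Mode 0: flow for 0.6385 to horizon, guard not reached → x = (1.0238)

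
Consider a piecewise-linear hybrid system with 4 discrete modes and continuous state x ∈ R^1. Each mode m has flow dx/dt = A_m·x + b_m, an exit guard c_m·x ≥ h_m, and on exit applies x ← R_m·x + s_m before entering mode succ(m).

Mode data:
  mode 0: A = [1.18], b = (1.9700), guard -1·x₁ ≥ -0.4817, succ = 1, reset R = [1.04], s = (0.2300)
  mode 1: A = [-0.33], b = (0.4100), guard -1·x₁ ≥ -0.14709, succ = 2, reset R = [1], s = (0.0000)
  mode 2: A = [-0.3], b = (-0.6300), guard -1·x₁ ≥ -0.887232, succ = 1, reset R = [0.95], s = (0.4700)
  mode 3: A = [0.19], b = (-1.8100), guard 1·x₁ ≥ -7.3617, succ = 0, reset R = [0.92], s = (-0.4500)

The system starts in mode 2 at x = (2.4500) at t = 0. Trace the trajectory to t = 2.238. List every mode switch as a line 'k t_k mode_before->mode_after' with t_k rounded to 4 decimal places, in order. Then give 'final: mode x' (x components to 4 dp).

Mode 2: guard c·x = -0.8872 hit at Δt = 1.4026 (t = 1.4026), x⁻ = (0.8872) → reset → x⁺ = (1.3129), jump to mode 1
Mode 1: flow for 0.8354 to horizon, guard not reached → x = (1.2959)

1 1.4026 2->1
final: 1 1.2959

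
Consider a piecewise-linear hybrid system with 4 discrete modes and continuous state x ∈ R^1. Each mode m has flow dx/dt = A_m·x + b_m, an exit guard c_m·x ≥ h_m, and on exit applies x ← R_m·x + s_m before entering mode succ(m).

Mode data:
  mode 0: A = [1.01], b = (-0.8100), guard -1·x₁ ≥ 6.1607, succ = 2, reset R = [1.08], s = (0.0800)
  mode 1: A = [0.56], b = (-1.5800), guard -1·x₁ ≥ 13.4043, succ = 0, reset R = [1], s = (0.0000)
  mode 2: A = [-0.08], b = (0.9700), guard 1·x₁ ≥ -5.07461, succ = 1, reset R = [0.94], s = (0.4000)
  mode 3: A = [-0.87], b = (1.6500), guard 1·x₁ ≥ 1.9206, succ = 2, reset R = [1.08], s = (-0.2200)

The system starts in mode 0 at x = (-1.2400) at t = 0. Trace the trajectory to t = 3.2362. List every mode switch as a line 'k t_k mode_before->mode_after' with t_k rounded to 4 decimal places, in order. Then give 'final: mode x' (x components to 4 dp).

1 1.2145 0->2
2 2.2590 2->1
final: 1 -9.6090

Mode 0: guard c·x = 6.1607 hit at Δt = 1.2145 (t = 1.2145), x⁻ = (-6.1607) → reset → x⁺ = (-6.5736), jump to mode 2
Mode 2: guard c·x = -5.0746 hit at Δt = 1.0445 (t = 2.2590), x⁻ = (-5.0746) → reset → x⁺ = (-4.3701), jump to mode 1
Mode 1: flow for 0.9772 to horizon, guard not reached → x = (-9.6090)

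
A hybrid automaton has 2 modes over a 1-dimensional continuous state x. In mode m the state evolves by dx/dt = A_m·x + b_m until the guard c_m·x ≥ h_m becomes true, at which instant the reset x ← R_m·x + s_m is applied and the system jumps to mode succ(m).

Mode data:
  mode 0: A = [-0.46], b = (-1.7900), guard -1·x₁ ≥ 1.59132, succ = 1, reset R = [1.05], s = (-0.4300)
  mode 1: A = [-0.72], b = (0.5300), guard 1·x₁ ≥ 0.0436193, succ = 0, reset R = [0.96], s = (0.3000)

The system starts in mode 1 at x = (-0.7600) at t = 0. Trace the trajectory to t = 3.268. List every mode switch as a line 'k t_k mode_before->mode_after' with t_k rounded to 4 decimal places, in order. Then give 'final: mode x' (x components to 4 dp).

Mode 1: guard c·x = 0.0436 hit at Δt = 1.0699 (t = 1.0699), x⁻ = (0.0436) → reset → x⁺ = (0.3419), jump to mode 0
Mode 0: guard c·x = 1.5913 hit at Δt = 1.3262 (t = 2.3961), x⁻ = (-1.5913) → reset → x⁺ = (-2.1009), jump to mode 1
Mode 1: flow for 0.8719 to horizon, guard not reached → x = (-0.7782)

1 1.0699 1->0
2 2.3961 0->1
final: 1 -0.7782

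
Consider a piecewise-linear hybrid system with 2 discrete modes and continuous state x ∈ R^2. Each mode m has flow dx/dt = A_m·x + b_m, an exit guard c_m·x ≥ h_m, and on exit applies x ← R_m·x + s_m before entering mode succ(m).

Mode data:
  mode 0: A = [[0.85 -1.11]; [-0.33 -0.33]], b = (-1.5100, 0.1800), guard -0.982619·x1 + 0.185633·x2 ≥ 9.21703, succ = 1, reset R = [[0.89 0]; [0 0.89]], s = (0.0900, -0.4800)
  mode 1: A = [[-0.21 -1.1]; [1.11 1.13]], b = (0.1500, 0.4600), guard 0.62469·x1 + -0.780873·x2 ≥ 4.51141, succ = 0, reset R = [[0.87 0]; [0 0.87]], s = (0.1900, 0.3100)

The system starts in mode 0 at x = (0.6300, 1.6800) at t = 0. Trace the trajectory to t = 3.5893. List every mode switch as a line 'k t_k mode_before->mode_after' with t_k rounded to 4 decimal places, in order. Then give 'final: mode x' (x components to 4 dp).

Mode 0: guard c·x = 9.2170 hit at Δt = 1.5798 (t = 1.5798), x⁻ = (-8.8897, 2.5956) → reset → x⁺ = (-7.8218, 1.8301), jump to mode 1
Mode 1: guard c·x = 4.5114 hit at Δt = 1.0500 (t = 2.6298), x⁻ = (-3.1667, -8.3107) → reset → x⁺ = (-2.5651, -6.9204), jump to mode 0
Mode 0: flow for 0.9595 to horizon, guard not reached → x = (1.5485, -4.7621)

1 1.5798 0->1
2 2.6298 1->0
final: 0 1.5485 -4.7621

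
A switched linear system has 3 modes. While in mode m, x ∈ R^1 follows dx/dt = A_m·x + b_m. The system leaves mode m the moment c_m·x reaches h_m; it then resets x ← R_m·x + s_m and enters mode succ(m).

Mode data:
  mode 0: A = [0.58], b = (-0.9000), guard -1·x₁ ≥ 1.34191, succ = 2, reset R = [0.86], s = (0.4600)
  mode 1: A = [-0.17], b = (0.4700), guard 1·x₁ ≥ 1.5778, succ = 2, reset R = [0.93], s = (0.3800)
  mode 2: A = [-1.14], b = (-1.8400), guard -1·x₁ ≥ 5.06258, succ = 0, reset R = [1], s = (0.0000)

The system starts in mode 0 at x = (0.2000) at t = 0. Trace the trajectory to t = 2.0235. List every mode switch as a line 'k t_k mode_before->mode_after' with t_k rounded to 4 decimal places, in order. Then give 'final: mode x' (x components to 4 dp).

1 1.3123 0->2
final: 2 -1.2051

Mode 0: guard c·x = 1.3419 hit at Δt = 1.3123 (t = 1.3123), x⁻ = (-1.3419) → reset → x⁺ = (-0.6940), jump to mode 2
Mode 2: flow for 0.7112 to horizon, guard not reached → x = (-1.2051)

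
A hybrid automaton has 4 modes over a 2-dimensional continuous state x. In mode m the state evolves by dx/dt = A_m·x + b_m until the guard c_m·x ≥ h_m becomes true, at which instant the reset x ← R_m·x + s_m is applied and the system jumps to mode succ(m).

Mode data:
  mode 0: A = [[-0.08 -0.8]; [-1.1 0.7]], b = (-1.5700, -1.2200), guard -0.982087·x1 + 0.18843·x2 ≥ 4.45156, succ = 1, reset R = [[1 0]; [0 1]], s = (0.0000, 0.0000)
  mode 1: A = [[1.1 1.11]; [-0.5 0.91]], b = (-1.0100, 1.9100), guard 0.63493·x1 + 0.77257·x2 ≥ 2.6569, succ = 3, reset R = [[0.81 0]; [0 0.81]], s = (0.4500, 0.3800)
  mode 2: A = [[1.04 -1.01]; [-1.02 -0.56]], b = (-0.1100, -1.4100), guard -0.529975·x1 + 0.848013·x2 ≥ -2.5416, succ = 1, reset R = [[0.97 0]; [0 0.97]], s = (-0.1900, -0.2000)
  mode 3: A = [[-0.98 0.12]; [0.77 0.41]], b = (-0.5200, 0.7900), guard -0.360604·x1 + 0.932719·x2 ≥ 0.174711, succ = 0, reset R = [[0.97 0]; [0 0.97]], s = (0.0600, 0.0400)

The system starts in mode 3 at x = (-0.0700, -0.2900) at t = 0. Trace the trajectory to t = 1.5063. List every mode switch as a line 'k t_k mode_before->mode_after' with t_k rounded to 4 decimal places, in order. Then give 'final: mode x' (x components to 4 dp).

1 0.6122 3->0
final: 0 -1.4639 -0.2041

Mode 3: guard c·x = 0.1747 hit at Δt = 0.6122 (t = 0.6122), x⁻ = (-0.2826, 0.0780) → reset → x⁺ = (-0.2141, 0.1157), jump to mode 0
Mode 0: flow for 0.8941 to horizon, guard not reached → x = (-1.4639, -0.2041)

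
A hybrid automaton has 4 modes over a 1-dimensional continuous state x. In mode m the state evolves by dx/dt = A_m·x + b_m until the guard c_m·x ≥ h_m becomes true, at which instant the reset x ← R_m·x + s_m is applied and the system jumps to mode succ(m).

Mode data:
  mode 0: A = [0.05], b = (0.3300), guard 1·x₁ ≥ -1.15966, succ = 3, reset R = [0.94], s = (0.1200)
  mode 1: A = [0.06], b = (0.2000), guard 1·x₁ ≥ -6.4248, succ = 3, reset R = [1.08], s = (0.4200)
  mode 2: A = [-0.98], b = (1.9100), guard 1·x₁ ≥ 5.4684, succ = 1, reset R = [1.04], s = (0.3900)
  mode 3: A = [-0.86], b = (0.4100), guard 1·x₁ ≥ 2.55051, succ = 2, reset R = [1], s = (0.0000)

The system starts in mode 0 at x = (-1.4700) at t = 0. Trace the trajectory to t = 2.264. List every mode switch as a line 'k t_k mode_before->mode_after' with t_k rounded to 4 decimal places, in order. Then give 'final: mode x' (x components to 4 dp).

Mode 0: guard c·x = -1.1597 hit at Δt = 1.1747 (t = 1.1747), x⁻ = (-1.1597) → reset → x⁺ = (-0.9701), jump to mode 3
Mode 3: flow for 1.0893 to horizon, guard not reached → x = (-0.0902)

1 1.1747 0->3
final: 3 -0.0902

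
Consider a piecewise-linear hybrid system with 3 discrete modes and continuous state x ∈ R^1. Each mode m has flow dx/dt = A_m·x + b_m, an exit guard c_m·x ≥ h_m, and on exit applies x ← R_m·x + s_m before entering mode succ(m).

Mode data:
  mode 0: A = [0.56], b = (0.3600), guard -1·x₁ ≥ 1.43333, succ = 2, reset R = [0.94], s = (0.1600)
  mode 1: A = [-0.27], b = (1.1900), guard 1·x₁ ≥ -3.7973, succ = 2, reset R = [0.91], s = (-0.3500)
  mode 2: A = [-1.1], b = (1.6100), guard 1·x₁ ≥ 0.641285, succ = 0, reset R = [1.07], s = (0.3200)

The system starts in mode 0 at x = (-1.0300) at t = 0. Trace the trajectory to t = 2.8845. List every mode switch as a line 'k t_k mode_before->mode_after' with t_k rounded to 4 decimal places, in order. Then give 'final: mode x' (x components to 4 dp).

1 1.2747 0->2
2 2.3388 2->0
final: 0 1.5956

Mode 0: guard c·x = 1.4333 hit at Δt = 1.2747 (t = 1.2747), x⁻ = (-1.4333) → reset → x⁺ = (-1.1873), jump to mode 2
Mode 2: guard c·x = 0.6413 hit at Δt = 1.0641 (t = 2.3388), x⁻ = (0.6413) → reset → x⁺ = (1.0062), jump to mode 0
Mode 0: flow for 0.5457 to horizon, guard not reached → x = (1.5956)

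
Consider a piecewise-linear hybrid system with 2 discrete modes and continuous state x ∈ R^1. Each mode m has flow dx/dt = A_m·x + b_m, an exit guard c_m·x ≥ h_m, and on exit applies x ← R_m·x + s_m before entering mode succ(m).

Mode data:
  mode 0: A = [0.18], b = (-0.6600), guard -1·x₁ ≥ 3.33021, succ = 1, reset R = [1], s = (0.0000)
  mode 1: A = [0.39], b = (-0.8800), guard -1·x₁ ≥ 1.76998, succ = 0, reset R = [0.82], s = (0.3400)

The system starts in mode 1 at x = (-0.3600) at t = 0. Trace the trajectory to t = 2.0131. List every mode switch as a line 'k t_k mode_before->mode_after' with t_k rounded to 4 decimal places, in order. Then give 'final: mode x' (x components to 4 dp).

Mode 1: guard c·x = 1.7700 hit at Δt = 1.1053 (t = 1.1053), x⁻ = (-1.7700) → reset → x⁺ = (-1.1114), jump to mode 0
Mode 0: flow for 0.9078 to horizon, guard not reached → x = (-1.9595)

1 1.1053 1->0
final: 0 -1.9595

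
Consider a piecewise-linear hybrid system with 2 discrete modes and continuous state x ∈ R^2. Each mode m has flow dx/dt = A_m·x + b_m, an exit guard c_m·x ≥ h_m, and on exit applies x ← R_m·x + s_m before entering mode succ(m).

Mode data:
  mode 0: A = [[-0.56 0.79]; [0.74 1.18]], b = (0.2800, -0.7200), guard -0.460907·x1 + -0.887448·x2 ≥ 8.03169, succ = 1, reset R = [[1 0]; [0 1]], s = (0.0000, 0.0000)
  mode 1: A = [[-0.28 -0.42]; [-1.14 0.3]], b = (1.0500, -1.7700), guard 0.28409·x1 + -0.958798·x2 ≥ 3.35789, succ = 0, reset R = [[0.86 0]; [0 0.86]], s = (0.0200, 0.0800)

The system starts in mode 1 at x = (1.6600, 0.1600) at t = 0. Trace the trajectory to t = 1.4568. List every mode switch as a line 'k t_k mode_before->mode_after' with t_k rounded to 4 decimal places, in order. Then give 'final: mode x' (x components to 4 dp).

1 0.6802 1->0
final: 0 -0.3800 -5.7173

Mode 1: guard c·x = 3.3579 hit at Δt = 0.6802 (t = 0.6802), x⁻ = (2.3539, -2.8047) → reset → x⁺ = (2.0444, -2.3321), jump to mode 0
Mode 0: flow for 0.7766 to horizon, guard not reached → x = (-0.3800, -5.7173)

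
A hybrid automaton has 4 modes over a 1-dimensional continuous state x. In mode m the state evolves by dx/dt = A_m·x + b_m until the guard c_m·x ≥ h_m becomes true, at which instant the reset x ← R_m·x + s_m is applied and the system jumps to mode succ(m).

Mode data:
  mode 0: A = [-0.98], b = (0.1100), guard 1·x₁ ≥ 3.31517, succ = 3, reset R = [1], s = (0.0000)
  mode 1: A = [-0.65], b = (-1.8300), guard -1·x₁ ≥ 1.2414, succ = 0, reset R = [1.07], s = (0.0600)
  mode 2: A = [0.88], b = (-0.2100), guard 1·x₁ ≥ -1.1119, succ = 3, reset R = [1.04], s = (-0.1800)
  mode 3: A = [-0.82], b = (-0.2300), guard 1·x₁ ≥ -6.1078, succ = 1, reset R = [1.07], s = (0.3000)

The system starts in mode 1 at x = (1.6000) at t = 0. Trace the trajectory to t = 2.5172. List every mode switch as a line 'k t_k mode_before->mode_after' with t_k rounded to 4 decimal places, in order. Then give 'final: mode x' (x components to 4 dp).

Mode 1: guard c·x = 1.2414 hit at Δt = 1.5869 (t = 1.5869), x⁻ = (-1.2414) → reset → x⁺ = (-1.2683), jump to mode 0
Mode 0: flow for 0.9303 to horizon, guard not reached → x = (-0.4425)

1 1.5869 1->0
final: 0 -0.4425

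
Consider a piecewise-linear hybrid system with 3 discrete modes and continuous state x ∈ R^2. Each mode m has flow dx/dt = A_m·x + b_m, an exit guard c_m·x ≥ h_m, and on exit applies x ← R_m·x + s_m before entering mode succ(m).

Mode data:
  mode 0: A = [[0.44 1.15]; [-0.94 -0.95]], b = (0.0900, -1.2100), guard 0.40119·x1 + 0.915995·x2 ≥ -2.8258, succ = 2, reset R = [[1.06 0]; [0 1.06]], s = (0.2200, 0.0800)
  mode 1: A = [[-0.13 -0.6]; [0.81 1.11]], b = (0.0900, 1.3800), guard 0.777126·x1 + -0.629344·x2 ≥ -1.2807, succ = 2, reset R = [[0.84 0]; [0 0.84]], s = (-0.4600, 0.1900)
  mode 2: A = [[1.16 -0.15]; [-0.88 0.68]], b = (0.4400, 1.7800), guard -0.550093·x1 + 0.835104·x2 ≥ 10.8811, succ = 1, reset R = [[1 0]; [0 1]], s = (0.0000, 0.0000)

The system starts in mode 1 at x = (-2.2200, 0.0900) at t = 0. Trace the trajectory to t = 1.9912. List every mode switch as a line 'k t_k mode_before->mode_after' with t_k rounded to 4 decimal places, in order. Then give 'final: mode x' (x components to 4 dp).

1 0.9389 1->2
final: 2 -6.5988 7.4415

Mode 1: guard c·x = -1.2807 hit at Δt = 0.9389 (t = 0.9389), x⁻ = (-1.8456, -0.2440) → reset → x⁺ = (-2.0103, -0.0149), jump to mode 2
Mode 2: flow for 1.0523 to horizon, guard not reached → x = (-6.5988, 7.4415)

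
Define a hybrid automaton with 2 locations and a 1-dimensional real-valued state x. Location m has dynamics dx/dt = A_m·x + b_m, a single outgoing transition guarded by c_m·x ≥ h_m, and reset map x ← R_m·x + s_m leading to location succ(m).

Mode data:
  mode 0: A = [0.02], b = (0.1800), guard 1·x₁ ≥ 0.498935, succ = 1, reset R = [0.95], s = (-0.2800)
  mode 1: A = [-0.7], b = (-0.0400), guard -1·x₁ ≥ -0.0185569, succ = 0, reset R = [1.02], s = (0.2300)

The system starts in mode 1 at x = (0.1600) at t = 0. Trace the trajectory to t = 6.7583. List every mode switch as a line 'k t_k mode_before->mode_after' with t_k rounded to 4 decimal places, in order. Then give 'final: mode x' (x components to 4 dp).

Mode 1: guard c·x = -0.0186 hit at Δt = 1.5054 (t = 1.5054), x⁻ = (0.0186) → reset → x⁺ = (0.2489), jump to mode 0
Mode 0: guard c·x = 0.4989 hit at Δt = 1.3336 (t = 2.8390), x⁻ = (0.4989) → reset → x⁺ = (0.1940), jump to mode 1
Mode 1: guard c·x = -0.0186 hit at Δt = 1.7131 (t = 4.5521), x⁻ = (0.0186) → reset → x⁺ = (0.2489), jump to mode 0
Mode 0: guard c·x = 0.4989 hit at Δt = 1.3336 (t = 5.8857), x⁻ = (0.4989) → reset → x⁺ = (0.1940), jump to mode 1
Mode 1: flow for 0.8726 to horizon, guard not reached → x = (0.0792)

1 1.5054 1->0
2 2.8390 0->1
3 4.5521 1->0
4 5.8857 0->1
final: 1 0.0792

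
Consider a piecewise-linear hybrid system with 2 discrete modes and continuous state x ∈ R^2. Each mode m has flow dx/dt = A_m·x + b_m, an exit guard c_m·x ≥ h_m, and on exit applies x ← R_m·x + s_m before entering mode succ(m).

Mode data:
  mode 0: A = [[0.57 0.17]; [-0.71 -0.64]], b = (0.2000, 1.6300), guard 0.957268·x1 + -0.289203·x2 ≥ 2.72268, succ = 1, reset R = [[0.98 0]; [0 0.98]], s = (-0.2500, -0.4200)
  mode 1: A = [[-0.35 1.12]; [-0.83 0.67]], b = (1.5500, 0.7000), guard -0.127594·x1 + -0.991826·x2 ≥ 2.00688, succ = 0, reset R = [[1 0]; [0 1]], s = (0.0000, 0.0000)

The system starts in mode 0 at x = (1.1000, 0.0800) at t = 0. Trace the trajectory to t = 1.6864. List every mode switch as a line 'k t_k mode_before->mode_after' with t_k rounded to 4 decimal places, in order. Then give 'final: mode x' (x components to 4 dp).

Mode 0: guard c·x = 2.7227 hit at Δt = 1.3642 (t = 1.3642), x⁻ = (2.9089, 0.2141) → reset → x⁺ = (2.6007, -0.2102), jump to mode 1
Mode 1: flow for 0.3222 to horizon, guard not reached → x = (2.6262, -0.7944)

1 1.3642 0->1
final: 1 2.6262 -0.7944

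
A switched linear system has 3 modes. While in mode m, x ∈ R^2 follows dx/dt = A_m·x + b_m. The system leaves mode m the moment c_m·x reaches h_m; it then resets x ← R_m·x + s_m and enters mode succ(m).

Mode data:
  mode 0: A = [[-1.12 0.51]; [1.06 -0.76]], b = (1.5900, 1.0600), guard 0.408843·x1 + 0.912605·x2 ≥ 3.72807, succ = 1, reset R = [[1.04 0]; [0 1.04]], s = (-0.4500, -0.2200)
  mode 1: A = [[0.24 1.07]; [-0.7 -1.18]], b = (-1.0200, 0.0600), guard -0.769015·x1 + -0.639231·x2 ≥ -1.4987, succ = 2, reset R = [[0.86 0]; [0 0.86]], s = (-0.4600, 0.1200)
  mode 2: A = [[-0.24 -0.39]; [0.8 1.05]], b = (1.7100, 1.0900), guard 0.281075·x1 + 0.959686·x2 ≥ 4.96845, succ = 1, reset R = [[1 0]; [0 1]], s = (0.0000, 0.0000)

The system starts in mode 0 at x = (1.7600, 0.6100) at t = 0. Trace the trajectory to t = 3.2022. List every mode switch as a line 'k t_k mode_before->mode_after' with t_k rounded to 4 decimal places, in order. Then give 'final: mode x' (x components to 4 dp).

1 1.4701 0->1
2 2.8332 1->2
final: 2 2.1322 0.5440

Mode 0: guard c·x = 3.7281 hit at Δt = 1.4701 (t = 1.4701), x⁻ = (2.3227, 3.0445) → reset → x⁺ = (1.9656, 2.9463), jump to mode 1
Mode 1: guard c·x = -1.4987 hit at Δt = 1.3631 (t = 2.8332), x⁻ = (2.4804, -0.6394) → reset → x⁺ = (1.6731, -0.4299), jump to mode 2
Mode 2: flow for 0.3690 to horizon, guard not reached → x = (2.1322, 0.5440)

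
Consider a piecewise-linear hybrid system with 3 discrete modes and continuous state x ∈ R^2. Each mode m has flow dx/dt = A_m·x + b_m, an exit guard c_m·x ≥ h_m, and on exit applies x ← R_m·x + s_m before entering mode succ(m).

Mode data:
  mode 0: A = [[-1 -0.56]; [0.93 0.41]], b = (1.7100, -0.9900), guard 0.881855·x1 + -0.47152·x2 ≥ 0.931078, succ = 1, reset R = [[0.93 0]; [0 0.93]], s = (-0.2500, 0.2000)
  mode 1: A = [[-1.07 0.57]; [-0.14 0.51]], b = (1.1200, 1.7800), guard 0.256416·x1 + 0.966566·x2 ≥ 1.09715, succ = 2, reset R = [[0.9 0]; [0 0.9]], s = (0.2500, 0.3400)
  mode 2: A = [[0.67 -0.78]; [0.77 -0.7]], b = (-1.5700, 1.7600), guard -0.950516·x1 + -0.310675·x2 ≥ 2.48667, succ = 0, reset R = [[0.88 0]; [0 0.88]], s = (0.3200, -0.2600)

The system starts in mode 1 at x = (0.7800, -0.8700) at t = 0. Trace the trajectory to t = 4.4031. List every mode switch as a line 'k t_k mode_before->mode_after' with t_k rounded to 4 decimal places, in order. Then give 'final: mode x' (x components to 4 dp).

Mode 1: guard c·x = 1.0972 hit at Δt = 1.0705 (t = 1.0705), x⁻ = (0.9939, 0.8714) → reset → x⁺ = (1.1445, 1.1243), jump to mode 2
Mode 2: guard c·x = 2.4867 hit at Δt = 1.2967 (t = 2.3672), x⁻ = (-3.0509, 1.3303) → reset → x⁺ = (-2.3648, 0.9106), jump to mode 0
Mode 0: guard c·x = 0.9311 hit at Δt = 1.0866 (t = 3.4538), x⁻ = (0.4883, -1.0614) → reset → x⁺ = (0.2041, -0.7871), jump to mode 1
Mode 1: flow for 0.9493 to horizon, guard not reached → x = (0.7732, 0.8209)

1 1.0705 1->2
2 2.3672 2->0
3 3.4538 0->1
final: 1 0.7732 0.8209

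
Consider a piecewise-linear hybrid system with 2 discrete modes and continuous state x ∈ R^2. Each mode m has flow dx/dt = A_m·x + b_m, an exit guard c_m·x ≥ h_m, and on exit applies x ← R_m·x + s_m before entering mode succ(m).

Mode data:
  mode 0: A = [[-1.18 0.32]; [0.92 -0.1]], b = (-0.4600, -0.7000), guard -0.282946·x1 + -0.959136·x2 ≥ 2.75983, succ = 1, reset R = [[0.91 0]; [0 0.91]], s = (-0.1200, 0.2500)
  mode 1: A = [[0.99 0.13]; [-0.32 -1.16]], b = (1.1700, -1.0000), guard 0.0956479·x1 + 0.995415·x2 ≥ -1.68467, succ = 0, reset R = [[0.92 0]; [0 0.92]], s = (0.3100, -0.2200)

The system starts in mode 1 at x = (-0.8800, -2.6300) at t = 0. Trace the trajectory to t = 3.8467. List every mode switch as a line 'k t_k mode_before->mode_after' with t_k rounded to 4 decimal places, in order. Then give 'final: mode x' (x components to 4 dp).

Mode 1: guard c·x = -1.6847 hit at Δt = 0.6108 (t = 0.6108), x⁻ = (-0.8595, -1.6098) → reset → x⁺ = (-0.4808, -1.7011), jump to mode 0
Mode 0: guard c·x = 2.7598 hit at Δt = 0.8648 (t = 1.4756), x⁻ = (-0.8100, -2.6385) → reset → x⁺ = (-0.8571, -2.1510), jump to mode 1
Mode 1: guard c·x = -1.6847 hit at Δt = 0.3759 (t = 1.8515), x⁻ = (-0.8220, -1.6134) → reset → x⁺ = (-0.4462, -1.7044), jump to mode 0
Mode 0: guard c·x = 2.7598 hit at Δt = 0.8787 (t = 2.7302), x⁻ = (-0.8012, -2.6411) → reset → x⁺ = (-0.8491, -2.1534), jump to mode 1
Mode 1: guard c·x = -1.6847 hit at Δt = 0.3771 (t = 3.1073), x⁻ = (-0.8102, -1.6146) → reset → x⁺ = (-0.4354, -1.7054), jump to mode 0
Mode 0: flow for 0.7394 to horizon, guard not reached → x = (-0.7457, -2.4760)

1 0.6108 1->0
2 1.4756 0->1
3 1.8515 1->0
4 2.7302 0->1
5 3.1073 1->0
final: 0 -0.7457 -2.4760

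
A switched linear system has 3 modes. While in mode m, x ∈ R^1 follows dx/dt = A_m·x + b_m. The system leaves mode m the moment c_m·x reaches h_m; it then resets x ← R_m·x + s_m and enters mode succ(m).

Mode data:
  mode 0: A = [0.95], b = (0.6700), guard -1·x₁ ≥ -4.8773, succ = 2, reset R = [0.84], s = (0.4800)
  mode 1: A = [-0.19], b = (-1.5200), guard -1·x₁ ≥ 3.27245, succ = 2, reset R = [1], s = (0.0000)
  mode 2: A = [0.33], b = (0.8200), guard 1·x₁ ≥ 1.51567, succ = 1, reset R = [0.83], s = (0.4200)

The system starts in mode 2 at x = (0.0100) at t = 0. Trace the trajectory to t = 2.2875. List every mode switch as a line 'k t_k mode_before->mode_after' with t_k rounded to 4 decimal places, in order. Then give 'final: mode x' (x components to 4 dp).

Mode 2: guard c·x = 1.5157 hit at Δt = 1.4309 (t = 1.4309), x⁻ = (1.5157) → reset → x⁺ = (1.6780), jump to mode 1
Mode 1: flow for 0.8566 to horizon, guard not reached → x = (0.2244)

1 1.4309 2->1
final: 1 0.2244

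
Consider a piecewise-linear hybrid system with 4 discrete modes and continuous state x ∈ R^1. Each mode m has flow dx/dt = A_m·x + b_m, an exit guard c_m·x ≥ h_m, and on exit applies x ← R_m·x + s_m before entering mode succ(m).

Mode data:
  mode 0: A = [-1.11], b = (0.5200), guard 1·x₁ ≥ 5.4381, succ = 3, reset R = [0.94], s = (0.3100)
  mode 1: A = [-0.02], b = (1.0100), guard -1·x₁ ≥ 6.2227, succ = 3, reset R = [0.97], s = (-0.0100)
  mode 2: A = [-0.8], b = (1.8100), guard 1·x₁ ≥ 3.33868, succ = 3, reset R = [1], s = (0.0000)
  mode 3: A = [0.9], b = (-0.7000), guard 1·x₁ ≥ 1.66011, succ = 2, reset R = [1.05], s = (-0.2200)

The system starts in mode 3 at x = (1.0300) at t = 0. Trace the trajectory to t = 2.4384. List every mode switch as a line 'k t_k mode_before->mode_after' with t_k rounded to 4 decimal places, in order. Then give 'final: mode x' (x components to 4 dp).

Mode 3: guard c·x = 1.6601 hit at Δt = 1.3914 (t = 1.3914), x⁻ = (1.6601) → reset → x⁺ = (1.5231), jump to mode 2
Mode 2: flow for 1.0470 to horizon, guard not reached → x = (1.9425)

1 1.3914 3->2
final: 2 1.9425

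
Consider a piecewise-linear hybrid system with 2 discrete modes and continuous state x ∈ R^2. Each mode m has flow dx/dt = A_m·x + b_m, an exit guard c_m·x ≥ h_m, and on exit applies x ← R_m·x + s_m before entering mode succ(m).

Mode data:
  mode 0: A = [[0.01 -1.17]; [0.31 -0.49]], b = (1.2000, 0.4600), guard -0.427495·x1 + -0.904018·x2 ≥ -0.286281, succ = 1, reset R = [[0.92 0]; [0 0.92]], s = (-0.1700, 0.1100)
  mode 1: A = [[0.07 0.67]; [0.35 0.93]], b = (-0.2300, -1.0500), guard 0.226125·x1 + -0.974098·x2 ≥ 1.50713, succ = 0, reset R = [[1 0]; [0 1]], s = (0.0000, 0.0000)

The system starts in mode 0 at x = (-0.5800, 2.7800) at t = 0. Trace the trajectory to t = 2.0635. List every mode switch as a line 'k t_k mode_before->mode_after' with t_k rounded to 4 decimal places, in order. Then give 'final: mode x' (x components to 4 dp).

Mode 0: guard c·x = -0.2863 hit at Δt = 1.3535 (t = 1.3535), x⁻ = (-2.2316, 1.3720) → reset → x⁺ = (-2.2231, 1.3722), jump to mode 1
Mode 1: flow for 0.7100 to horizon, guard not reached → x = (-1.9461, 0.8670)

1 1.3535 0->1
final: 1 -1.9461 0.8670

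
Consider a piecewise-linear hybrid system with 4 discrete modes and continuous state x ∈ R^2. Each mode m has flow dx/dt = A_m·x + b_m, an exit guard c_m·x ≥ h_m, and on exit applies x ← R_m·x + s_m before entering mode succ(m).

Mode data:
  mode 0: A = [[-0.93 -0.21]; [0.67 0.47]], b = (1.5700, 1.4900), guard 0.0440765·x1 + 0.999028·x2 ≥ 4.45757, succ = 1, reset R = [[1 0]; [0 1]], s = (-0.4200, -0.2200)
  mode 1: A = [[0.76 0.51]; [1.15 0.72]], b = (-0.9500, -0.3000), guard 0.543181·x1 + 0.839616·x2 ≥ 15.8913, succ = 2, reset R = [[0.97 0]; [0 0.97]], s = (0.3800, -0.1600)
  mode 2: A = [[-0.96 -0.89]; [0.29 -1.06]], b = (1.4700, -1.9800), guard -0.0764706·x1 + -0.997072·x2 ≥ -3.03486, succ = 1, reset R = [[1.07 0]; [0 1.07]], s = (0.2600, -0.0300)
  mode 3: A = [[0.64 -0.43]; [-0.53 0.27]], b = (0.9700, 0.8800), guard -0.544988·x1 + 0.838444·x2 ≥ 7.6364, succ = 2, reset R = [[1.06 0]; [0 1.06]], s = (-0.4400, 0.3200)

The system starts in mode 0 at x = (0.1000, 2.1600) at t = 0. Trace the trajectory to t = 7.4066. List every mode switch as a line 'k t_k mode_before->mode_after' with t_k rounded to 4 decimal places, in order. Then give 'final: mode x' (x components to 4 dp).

1 0.7040 0->1
2 2.0336 1->2
3 3.1606 2->1
4 5.2283 1->2
5 6.3573 2->1
final: 1 -0.3697 5.1508

Mode 0: guard c·x = 4.4576 hit at Δt = 0.7040 (t = 0.7040), x⁻ = (0.5001, 4.4398) → reset → x⁺ = (0.0801, 4.2198), jump to mode 1
Mode 1: guard c·x = 15.8913 hit at Δt = 1.3296 (t = 2.0336), x⁻ = (6.4174, 14.7752) → reset → x⁺ = (6.6049, 14.1719), jump to mode 2
Mode 2: guard c·x = -3.0349 hit at Δt = 1.1270 (t = 3.1606), x⁻ = (-0.9124, 3.1138) → reset → x⁺ = (-0.7163, 3.3017), jump to mode 1
Mode 1: guard c·x = 15.8913 hit at Δt = 2.0677 (t = 5.2283), x⁻ = (5.9777, 15.0597) → reset → x⁺ = (6.1783, 14.4479), jump to mode 2
Mode 2: guard c·x = -3.0349 hit at Δt = 1.1291 (t = 6.3573), x⁻ = (-1.1193, 3.1296) → reset → x⁺ = (-0.9376, 3.3187), jump to mode 1
Mode 1: flow for 1.0493 to horizon, guard not reached → x = (-0.3697, 5.1508)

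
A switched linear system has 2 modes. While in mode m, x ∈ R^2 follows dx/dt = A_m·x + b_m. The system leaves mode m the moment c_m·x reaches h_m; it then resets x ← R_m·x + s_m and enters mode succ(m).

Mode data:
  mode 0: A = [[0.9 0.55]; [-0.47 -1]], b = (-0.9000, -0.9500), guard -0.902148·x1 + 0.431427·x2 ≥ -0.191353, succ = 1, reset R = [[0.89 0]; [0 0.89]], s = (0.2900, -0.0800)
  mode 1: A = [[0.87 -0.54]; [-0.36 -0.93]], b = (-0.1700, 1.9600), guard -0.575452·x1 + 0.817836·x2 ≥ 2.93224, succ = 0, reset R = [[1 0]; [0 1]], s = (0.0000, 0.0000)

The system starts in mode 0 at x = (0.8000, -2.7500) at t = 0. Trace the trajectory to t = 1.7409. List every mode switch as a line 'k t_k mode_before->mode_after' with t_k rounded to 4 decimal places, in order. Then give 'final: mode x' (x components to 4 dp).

1 0.7152 0->1
final: 1 -0.5774 0.7142

Mode 0: guard c·x = -0.1914 hit at Δt = 0.7152 (t = 0.7152), x⁻ = (-0.6665, -1.8372) → reset → x⁺ = (-0.3032, -1.7151), jump to mode 1
Mode 1: flow for 1.0257 to horizon, guard not reached → x = (-0.5774, 0.7142)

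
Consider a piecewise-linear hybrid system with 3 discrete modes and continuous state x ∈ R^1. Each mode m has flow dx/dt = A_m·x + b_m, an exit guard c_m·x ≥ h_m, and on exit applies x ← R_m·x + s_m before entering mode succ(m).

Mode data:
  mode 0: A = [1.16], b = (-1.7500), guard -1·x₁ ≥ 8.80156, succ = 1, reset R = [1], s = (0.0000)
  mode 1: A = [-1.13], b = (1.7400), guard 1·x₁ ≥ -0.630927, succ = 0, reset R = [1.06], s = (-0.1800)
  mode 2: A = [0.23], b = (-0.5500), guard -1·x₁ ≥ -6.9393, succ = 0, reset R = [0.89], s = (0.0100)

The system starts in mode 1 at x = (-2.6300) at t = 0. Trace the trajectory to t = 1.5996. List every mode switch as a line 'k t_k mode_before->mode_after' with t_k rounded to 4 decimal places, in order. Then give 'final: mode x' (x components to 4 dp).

Mode 1: guard c·x = -0.6309 hit at Δt = 0.5777 (t = 0.5777), x⁻ = (-0.6309) → reset → x⁺ = (-0.8488), jump to mode 0
Mode 0: flow for 1.0219 to horizon, guard not reached → x = (-6.2048)

1 0.5777 1->0
final: 0 -6.2048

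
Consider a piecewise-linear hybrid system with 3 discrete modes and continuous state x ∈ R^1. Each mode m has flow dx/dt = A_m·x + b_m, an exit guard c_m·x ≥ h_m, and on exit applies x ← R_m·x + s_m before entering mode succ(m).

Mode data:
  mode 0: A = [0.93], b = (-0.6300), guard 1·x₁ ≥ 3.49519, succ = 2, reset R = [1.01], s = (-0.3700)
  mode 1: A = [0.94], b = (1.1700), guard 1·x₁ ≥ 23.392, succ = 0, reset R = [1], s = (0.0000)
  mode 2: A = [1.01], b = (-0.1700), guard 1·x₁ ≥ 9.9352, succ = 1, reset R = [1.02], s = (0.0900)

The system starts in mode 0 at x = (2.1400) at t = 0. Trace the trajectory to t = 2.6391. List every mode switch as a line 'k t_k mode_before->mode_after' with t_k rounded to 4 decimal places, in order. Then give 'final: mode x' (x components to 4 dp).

Mode 0: guard c·x = 3.4952 hit at Δt = 0.7051 (t = 0.7051), x⁻ = (3.4952) → reset → x⁺ = (3.1601), jump to mode 2
Mode 2: guard c·x = 9.9352 hit at Δt = 1.1714 (t = 1.8765), x⁻ = (9.9352) → reset → x⁺ = (10.2239), jump to mode 1
Mode 1: flow for 0.7626 to horizon, guard not reached → x = (22.2425)

1 0.7051 0->2
2 1.8765 2->1
final: 1 22.2425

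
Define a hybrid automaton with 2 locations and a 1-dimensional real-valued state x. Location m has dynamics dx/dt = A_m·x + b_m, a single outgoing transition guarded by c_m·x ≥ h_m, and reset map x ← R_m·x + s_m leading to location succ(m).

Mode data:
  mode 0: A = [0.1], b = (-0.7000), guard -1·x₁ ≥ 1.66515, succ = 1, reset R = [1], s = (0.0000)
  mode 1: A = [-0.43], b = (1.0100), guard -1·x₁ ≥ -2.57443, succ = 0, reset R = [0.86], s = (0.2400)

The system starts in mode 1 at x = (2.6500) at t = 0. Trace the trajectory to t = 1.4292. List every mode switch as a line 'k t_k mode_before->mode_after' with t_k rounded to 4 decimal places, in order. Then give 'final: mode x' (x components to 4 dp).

1 0.6719 1->0
final: 0 2.0964

Mode 1: guard c·x = -2.5744 hit at Δt = 0.6719 (t = 0.6719), x⁻ = (2.5744) → reset → x⁺ = (2.4540), jump to mode 0
Mode 0: flow for 0.7573 to horizon, guard not reached → x = (2.0964)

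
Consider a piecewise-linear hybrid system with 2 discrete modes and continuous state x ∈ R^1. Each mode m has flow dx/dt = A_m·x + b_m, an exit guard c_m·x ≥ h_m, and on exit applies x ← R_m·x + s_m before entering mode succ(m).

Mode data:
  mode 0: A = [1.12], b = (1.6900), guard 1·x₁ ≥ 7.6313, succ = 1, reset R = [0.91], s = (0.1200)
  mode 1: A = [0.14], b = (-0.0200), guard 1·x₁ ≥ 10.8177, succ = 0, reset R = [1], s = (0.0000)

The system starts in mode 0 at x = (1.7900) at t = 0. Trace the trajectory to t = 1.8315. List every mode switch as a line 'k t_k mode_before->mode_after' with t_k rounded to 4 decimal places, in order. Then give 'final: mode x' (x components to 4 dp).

1 0.9099 0->1
final: 1 8.0177

Mode 0: guard c·x = 7.6313 hit at Δt = 0.9099 (t = 0.9099), x⁻ = (7.6313) → reset → x⁺ = (7.0645), jump to mode 1
Mode 1: flow for 0.9216 to horizon, guard not reached → x = (8.0177)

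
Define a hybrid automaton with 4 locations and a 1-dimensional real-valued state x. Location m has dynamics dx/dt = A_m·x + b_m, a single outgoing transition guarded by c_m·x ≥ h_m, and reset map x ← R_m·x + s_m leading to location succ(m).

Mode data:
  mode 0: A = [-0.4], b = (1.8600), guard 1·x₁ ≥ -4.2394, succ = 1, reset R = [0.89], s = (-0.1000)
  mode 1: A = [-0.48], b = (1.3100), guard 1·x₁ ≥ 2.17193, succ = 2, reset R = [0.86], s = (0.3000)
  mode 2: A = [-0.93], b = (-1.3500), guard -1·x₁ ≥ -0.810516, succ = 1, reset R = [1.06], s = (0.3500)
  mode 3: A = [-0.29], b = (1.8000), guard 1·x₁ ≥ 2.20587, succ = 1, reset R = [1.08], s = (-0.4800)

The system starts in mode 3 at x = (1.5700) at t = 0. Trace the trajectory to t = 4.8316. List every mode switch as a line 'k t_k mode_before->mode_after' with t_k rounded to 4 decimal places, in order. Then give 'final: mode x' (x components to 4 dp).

Mode 3: guard c·x = 2.2059 hit at Δt = 0.5086 (t = 0.5086), x⁻ = (2.2059) → reset → x⁺ = (1.9023), jump to mode 1
Mode 1: guard c·x = 2.1719 hit at Δt = 0.8221 (t = 1.3307), x⁻ = (2.1719) → reset → x⁺ = (2.1679), jump to mode 2
Mode 2: guard c·x = -0.8105 hit at Δt = 0.5054 (t = 1.8361), x⁻ = (0.8105) → reset → x⁺ = (1.2091), jump to mode 1
Mode 1: guard c·x = 2.1719 hit at Δt = 2.0906 (t = 3.9267), x⁻ = (2.1719) → reset → x⁺ = (2.1679), jump to mode 2
Mode 2: guard c·x = -0.8105 hit at Δt = 0.5054 (t = 4.4321), x⁻ = (0.8105) → reset → x⁺ = (1.2091), jump to mode 1
Mode 1: flow for 0.3995 to horizon, guard not reached → x = (1.4744)

1 0.5086 3->1
2 1.3307 1->2
3 1.8361 2->1
4 3.9267 1->2
5 4.4321 2->1
final: 1 1.4744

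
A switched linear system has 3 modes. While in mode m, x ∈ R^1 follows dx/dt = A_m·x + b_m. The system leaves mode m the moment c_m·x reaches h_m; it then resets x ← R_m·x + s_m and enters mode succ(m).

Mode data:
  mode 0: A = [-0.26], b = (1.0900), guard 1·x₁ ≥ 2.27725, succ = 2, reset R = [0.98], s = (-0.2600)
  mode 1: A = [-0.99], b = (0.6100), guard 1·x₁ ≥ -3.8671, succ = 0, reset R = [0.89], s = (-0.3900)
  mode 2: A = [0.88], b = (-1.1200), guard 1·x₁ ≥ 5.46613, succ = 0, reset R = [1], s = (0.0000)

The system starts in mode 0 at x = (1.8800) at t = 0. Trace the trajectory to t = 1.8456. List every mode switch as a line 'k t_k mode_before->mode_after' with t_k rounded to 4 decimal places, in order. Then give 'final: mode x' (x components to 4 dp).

Mode 0: guard c·x = 2.2772 hit at Δt = 0.7250 (t = 0.7250), x⁻ = (2.2772) → reset → x⁺ = (1.9717), jump to mode 2
Mode 2: flow for 1.1206 to horizon, guard not reached → x = (3.1466)

1 0.7250 0->2
final: 2 3.1466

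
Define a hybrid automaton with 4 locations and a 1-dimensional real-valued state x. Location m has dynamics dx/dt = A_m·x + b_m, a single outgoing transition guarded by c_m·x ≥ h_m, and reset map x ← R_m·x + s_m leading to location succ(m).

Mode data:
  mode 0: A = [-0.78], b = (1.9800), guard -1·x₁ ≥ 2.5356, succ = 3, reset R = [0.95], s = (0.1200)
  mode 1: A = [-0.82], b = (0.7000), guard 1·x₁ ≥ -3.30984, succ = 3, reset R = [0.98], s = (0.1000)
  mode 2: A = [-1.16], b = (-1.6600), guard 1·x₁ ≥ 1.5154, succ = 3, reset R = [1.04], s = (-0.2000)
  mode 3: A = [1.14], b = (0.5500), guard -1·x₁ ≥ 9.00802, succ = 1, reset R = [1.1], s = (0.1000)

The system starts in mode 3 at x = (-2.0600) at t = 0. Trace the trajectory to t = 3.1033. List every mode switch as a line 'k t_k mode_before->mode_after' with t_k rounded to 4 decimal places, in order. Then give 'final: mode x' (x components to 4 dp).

Mode 3: guard c·x = 9.0080 hit at Δt = 1.4800 (t = 1.4800), x⁻ = (-9.0080) → reset → x⁺ = (-9.8088), jump to mode 1
Mode 1: guard c·x = -3.3098 hit at Δt = 1.1468 (t = 2.6268), x⁻ = (-3.3098) → reset → x⁺ = (-3.1436), jump to mode 3
Mode 3: flow for 0.4765 to horizon, guard not reached → x = (-5.0638)

1 1.4800 3->1
2 2.6268 1->3
final: 3 -5.0638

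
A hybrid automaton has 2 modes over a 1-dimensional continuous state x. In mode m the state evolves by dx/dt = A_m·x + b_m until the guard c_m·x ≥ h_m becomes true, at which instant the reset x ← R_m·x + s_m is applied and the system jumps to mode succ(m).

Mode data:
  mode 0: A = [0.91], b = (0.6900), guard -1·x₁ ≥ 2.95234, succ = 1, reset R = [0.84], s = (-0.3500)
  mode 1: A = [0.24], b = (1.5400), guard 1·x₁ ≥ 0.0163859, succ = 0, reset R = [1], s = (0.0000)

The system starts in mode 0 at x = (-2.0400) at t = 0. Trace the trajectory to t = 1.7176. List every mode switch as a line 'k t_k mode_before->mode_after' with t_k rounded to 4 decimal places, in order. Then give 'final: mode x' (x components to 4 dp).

1 0.5907 0->1
final: 1 -1.7161

Mode 0: guard c·x = 2.9523 hit at Δt = 0.5907 (t = 0.5907), x⁻ = (-2.9523) → reset → x⁺ = (-2.8300), jump to mode 1
Mode 1: flow for 1.1269 to horizon, guard not reached → x = (-1.7161)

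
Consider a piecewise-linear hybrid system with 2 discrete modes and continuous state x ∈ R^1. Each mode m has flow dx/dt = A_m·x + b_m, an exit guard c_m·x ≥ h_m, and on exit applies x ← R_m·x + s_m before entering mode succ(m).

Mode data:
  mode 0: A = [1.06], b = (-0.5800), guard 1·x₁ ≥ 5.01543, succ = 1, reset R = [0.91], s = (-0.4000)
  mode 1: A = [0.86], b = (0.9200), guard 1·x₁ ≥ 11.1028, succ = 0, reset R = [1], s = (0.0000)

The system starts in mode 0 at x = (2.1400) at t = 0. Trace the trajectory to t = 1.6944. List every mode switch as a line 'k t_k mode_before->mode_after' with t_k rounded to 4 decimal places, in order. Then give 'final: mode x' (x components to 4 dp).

1 0.9731 0->1
final: 1 8.6626

Mode 0: guard c·x = 5.0154 hit at Δt = 0.9731 (t = 0.9731), x⁻ = (5.0154) → reset → x⁺ = (4.1640), jump to mode 1
Mode 1: flow for 0.7213 to horizon, guard not reached → x = (8.6626)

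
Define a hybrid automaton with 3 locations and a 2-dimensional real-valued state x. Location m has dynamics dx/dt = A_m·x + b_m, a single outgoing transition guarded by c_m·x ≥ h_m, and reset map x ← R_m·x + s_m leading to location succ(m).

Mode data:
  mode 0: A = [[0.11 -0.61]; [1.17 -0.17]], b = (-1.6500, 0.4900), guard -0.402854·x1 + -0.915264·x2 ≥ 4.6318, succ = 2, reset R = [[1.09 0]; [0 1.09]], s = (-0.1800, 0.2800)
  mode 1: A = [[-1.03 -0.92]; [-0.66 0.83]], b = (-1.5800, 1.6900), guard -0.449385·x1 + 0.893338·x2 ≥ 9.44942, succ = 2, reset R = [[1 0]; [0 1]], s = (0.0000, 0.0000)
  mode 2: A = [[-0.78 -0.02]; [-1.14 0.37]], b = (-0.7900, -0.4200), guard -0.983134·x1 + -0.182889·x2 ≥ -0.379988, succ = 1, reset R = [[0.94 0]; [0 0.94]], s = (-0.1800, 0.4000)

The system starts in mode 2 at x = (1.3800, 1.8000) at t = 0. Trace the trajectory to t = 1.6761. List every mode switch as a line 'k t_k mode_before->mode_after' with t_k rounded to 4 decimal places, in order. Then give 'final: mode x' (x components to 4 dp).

1 0.8870 2->1
final: 1 -2.5994 5.5933

Mode 2: guard c·x = -0.3800 hit at Δt = 0.8870 (t = 0.8870), x⁻ = (0.1676, 1.1768) → reset → x⁺ = (-0.0225, 1.5062), jump to mode 1
Mode 1: flow for 0.7891 to horizon, guard not reached → x = (-2.5994, 5.5933)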